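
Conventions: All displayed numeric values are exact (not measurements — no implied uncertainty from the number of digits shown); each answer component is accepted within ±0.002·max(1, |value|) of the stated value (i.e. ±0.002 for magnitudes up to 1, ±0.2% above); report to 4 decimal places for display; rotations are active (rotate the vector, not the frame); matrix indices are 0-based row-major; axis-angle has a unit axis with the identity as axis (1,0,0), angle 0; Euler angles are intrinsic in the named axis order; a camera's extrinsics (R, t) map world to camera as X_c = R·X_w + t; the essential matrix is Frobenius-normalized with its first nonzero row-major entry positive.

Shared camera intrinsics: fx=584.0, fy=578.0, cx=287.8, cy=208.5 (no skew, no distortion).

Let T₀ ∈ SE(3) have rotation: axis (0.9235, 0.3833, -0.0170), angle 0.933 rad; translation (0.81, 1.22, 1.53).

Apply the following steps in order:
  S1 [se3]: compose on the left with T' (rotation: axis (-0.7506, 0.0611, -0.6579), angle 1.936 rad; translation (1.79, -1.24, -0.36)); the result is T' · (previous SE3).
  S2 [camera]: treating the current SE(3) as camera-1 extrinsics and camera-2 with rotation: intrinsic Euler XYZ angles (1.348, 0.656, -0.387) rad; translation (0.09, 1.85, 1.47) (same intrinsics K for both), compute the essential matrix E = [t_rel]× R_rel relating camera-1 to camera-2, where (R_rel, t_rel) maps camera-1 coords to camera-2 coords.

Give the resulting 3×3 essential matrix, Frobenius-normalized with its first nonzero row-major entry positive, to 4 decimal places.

matrix = [0.0978 0.3093 0.0666; -0.3426 -0.4687 0.3152; 0.1176 -0.3496 -0.5638]

after S1 (compose_se3): R=[0.2262 0.9633 0.1448; -0.8853 0.1413 0.4431; 0.4063 -0.2284 0.8847], t=(3.9066, -1.2284, -0.4329)
after S2 (essential): [0.0978 0.3093 0.0666; -0.3426 -0.4687 0.3152; 0.1176 -0.3496 -0.5638]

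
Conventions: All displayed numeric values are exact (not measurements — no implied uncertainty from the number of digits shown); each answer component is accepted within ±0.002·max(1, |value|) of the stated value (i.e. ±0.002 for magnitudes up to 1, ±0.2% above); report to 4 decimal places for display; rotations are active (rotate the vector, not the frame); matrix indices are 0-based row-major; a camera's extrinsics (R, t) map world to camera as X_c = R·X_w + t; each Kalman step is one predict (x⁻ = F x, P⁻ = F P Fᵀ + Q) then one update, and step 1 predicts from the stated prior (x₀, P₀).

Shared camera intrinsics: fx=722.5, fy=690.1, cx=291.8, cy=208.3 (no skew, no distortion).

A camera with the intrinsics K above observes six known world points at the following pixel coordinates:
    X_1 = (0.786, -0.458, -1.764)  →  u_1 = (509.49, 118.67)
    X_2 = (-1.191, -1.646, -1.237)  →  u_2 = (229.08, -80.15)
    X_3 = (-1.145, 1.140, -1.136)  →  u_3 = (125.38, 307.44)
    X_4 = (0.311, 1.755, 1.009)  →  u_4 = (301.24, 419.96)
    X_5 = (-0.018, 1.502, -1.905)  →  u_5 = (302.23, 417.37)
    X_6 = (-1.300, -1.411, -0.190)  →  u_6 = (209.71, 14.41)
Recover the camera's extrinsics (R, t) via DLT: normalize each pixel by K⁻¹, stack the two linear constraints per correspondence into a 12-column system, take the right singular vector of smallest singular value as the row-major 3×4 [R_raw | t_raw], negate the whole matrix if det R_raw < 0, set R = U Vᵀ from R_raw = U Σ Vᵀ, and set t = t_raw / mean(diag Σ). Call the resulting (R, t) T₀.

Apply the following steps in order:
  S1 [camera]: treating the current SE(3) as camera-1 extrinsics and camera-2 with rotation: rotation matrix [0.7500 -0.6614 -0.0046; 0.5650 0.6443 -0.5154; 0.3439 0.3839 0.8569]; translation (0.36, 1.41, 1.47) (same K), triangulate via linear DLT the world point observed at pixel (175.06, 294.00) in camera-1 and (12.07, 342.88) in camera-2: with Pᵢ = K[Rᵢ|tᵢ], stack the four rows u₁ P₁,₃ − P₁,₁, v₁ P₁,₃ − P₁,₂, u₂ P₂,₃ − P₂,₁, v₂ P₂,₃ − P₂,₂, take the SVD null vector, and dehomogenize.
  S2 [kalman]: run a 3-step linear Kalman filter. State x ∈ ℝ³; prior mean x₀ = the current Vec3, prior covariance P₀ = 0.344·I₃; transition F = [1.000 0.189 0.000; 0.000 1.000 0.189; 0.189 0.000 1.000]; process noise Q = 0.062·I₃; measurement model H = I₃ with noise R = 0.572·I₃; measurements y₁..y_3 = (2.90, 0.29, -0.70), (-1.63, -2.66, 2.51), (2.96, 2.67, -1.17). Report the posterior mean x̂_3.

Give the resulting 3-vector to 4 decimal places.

source (pnp_recover): camera pose = R=[0.9707 -0.2267 -0.0791; 0.2380 0.9523 0.1909; 0.0320 -0.2041 0.9784], t=(0.2600, 0.0400, 5.8100)
after S1 (triangulate): (-1.1250, 0.8570, 1.5401)
after S2 (kf_track): (0.8036, 0.8201, 0.6269)

result = (0.8036, 0.8201, 0.6269)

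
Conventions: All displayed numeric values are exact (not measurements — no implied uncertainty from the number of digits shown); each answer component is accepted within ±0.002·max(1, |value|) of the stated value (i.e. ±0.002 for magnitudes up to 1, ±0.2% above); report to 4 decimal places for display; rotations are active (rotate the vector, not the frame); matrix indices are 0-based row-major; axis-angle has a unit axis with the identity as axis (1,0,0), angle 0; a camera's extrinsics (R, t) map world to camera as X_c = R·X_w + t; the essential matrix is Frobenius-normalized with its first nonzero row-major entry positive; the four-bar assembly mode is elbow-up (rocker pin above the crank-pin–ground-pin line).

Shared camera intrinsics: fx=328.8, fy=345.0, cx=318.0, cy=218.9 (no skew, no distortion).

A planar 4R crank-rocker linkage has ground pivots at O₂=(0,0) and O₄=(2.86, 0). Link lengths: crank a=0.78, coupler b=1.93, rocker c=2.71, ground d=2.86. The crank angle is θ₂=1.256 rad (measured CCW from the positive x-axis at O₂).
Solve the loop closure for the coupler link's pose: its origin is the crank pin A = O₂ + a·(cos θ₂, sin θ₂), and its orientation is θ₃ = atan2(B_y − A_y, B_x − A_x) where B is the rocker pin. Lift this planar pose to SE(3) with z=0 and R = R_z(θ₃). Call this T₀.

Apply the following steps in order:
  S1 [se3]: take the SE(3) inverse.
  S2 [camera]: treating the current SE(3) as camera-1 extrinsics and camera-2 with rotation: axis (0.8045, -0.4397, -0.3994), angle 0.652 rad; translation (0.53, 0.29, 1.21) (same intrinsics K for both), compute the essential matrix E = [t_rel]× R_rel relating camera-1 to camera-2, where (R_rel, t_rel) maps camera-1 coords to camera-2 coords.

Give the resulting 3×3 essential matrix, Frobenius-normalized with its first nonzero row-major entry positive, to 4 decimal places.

source (fourbar_fk): coupler pose = R=[0.6011 -0.7992 0.0000; 0.7992 0.6011 0.0000; 0.0000 0.0000 1.0000], t=(0.2415, 0.7417, 0.0000)
after S1 (invert_se3): R=[0.6011 0.7992 0.0000; -0.7992 0.6011 -0.0000; 0.0000 0.0000 1.0000], t=(-0.7379, -0.2528, 0.0000)
after S2 (essential): [0.1167 0.3846 -0.4959; -0.2307 0.4112 0.4413; 0.0543 -0.4133 0.0418]

matrix = [0.1167 0.3846 -0.4959; -0.2307 0.4112 0.4413; 0.0543 -0.4133 0.0418]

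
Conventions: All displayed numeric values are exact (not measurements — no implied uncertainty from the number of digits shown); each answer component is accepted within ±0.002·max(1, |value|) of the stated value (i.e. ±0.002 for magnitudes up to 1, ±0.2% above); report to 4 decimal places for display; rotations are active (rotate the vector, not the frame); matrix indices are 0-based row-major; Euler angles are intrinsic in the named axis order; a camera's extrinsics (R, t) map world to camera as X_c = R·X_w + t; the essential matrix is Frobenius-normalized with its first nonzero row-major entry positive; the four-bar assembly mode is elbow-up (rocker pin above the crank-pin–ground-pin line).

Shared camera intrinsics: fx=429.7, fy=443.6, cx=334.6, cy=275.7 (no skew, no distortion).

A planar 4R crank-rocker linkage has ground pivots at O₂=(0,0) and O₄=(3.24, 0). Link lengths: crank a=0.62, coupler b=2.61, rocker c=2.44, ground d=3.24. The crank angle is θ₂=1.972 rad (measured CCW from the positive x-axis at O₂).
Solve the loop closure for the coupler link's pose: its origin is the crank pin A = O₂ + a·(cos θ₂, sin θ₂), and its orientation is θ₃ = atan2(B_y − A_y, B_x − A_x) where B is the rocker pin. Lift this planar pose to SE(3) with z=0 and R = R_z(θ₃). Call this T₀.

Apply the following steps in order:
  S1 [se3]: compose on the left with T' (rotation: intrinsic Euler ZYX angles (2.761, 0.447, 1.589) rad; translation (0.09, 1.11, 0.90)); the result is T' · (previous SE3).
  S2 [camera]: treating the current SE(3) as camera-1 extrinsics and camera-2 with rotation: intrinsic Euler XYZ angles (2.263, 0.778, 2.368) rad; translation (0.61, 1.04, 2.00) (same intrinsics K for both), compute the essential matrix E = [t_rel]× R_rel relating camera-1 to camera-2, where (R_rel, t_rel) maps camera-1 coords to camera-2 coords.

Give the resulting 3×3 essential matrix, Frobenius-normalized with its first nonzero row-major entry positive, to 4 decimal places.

matrix = [0.5078 -0.3975 0.2471; -0.4733 -0.3353 0.2279; 0.1339 0.2853 -0.1881]

source (fourbar_fk): coupler pose = R=[0.8249 -0.5653 0.0000; 0.5653 0.8249 0.0000; 0.0000 0.0000 1.0000], t=(-0.2421, 0.5708, 0.0000)
after S1 (compose_se3): R=[-0.9136 0.1479 0.3787; 0.3766 -0.0430 0.9254; 0.1531 0.9881 -0.0164], t=(0.0675, 1.1302, 1.5193)
after S2 (essential): [0.5078 -0.3975 0.2471; -0.4733 -0.3353 0.2279; 0.1339 0.2853 -0.1881]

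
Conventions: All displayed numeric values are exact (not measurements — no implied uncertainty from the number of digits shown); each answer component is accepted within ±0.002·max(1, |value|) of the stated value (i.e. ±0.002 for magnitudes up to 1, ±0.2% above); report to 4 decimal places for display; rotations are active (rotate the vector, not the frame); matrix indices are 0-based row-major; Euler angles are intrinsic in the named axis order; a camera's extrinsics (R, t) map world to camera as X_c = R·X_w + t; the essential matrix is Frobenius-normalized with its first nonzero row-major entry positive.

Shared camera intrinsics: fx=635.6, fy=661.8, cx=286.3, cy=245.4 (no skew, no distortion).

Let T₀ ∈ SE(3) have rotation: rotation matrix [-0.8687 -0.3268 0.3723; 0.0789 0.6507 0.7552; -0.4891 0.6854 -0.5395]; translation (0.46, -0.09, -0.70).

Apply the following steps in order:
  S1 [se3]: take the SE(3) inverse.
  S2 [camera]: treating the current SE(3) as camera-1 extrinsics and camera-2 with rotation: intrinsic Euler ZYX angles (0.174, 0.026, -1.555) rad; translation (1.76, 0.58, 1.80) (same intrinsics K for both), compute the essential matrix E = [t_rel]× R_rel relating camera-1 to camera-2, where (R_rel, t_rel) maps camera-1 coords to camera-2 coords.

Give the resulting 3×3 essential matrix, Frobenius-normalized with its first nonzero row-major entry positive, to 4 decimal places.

after S1 (invert_se3): R=[-0.8687 0.0789 -0.4891; -0.3268 0.6507 0.6854; 0.3723 0.7552 -0.5395], t=(0.0643, 0.6887, -0.4809)
after S2 (essential): [0.2790 -0.2716 0.2080; -0.3059 0.1462 0.6205; -0.3542 0.3423 -0.2501]

matrix = [0.2790 -0.2716 0.2080; -0.3059 0.1462 0.6205; -0.3542 0.3423 -0.2501]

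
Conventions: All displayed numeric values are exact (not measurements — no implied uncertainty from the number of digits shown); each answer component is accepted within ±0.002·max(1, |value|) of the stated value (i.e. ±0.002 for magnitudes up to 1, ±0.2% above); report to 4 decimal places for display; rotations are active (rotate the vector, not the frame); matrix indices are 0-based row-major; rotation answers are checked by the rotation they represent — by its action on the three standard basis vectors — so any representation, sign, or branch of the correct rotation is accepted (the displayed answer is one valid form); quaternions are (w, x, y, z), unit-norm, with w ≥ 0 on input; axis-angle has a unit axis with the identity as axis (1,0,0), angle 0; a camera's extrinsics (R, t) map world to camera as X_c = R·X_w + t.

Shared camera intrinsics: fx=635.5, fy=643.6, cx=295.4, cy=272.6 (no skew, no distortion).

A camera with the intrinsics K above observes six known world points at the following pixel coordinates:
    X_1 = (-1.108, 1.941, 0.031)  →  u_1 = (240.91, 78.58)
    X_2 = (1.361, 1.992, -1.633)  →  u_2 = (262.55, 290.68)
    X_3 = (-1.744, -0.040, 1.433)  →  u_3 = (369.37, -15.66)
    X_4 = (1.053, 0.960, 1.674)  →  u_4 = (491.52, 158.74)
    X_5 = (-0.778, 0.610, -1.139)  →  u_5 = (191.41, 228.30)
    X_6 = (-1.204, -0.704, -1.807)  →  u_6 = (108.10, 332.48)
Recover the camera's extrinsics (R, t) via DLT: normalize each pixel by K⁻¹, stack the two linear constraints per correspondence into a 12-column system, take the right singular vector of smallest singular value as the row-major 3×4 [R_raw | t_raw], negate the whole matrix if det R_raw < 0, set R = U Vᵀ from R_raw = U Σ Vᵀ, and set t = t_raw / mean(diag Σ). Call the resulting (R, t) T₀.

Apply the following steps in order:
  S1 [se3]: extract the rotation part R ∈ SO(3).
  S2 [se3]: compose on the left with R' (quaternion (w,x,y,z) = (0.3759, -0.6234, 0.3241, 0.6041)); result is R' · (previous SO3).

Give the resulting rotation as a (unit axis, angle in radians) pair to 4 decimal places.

rotation (axis_angle) = ((0.0964, 0.9886, 0.1153), 2.4354)

source (pnp_recover): camera pose = R=[0.5876 -0.2089 0.7817; 0.5638 -0.5872 -0.5808; 0.5804 0.7820 -0.2273], t=(0.4400, -0.3000, 6.0402)
after S1 (rot_of_se3): [0.5876 -0.2089 0.7817; 0.5638 -0.5872 -0.5808; 0.5804 0.7820 -0.2273]
after S2 (compose_so3): [-0.7444 0.0930 0.6612; 0.2427 0.9602 0.1382; -0.6220 0.2634 -0.7374]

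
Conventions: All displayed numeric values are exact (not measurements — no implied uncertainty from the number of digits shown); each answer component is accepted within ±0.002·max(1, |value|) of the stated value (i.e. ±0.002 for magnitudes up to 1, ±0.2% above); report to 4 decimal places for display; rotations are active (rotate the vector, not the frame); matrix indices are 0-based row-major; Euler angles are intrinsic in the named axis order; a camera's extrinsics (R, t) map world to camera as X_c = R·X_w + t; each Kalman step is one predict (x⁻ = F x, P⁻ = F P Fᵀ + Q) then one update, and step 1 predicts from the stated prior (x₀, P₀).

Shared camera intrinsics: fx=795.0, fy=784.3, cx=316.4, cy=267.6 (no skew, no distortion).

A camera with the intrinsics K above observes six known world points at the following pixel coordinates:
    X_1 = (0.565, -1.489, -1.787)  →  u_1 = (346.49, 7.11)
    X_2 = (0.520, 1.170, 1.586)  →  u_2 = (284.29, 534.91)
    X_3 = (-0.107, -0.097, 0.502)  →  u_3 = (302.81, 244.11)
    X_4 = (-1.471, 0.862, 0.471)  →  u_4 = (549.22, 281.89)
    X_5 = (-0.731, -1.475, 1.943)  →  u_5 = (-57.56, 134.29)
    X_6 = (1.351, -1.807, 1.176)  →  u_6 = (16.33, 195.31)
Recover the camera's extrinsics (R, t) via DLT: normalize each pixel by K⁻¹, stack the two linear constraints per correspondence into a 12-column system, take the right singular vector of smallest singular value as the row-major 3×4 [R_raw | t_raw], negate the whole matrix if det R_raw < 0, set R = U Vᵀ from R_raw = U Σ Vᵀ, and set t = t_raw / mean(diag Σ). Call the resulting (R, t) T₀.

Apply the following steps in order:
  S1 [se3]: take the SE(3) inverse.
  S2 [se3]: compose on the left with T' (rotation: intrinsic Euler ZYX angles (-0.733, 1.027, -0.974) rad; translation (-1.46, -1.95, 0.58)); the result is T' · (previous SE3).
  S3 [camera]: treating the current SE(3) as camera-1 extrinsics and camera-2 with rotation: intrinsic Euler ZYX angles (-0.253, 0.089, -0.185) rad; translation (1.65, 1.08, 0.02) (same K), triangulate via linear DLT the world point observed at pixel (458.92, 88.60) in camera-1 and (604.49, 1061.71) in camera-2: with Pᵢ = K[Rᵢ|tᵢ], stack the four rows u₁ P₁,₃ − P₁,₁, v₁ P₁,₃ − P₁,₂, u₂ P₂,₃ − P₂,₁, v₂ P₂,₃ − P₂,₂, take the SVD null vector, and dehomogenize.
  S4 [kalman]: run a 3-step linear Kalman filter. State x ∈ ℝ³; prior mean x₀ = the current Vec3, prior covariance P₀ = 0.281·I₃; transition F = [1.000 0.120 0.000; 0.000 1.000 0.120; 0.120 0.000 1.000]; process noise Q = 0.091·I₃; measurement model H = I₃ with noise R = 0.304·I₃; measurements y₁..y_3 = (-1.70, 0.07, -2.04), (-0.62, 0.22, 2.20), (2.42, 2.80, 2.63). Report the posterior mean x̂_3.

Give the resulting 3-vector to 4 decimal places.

source (pnp_recover): camera pose = R=[-0.3719 0.6575 -0.6553; 0.3611 0.7527 0.5504; 0.8552 -0.0319 -0.5174], t=(0.2700, -0.3100, 5.2000)
after S1 (invert_se3): R=[-0.3719 0.3611 0.8552; 0.6575 0.7527 -0.0319; -0.6553 0.5504 -0.5174], t=(-4.2346, 0.2218, 3.0378)
after S2 (compose_se3): R=[-0.8385 0.5273 -0.1376; 0.5228 0.7071 -0.4760; -0.1537 -0.4711 -0.8686], t=(-0.3545, 0.6035, 4.9921)
after S3 (triangulate): (-1.3045, 0.2579, 1.8704)
after S4 (kf_track): (0.5777, 1.5506, 1.6355)

result = (0.5777, 1.5506, 1.6355)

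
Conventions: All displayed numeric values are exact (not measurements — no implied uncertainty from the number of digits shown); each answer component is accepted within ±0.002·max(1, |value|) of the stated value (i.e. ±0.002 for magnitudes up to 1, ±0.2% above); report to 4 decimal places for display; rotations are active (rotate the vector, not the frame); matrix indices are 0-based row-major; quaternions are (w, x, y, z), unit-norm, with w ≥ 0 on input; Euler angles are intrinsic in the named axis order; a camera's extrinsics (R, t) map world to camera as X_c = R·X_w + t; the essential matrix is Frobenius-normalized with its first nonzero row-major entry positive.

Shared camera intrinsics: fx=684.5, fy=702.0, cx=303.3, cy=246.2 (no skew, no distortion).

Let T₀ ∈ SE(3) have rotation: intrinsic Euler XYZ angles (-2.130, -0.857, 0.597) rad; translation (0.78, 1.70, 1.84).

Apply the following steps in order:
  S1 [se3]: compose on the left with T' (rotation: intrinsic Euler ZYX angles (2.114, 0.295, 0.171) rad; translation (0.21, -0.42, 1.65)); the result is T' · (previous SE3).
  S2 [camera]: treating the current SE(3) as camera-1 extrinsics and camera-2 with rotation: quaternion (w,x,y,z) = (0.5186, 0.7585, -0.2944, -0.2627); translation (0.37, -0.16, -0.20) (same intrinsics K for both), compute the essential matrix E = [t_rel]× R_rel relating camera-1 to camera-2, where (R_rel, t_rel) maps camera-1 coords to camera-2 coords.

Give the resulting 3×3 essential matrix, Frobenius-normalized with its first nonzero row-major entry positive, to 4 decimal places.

matrix = [0.4973 0.3868 0.1869; 0.4177 -0.2850 0.1405; 0.1496 -0.5185 0.0391]

after S1 (compose_se3): R=[-0.4672 0.8776 -0.1077; 0.0660 -0.0868 -0.9940; -0.8817 -0.4715 -0.0174], t=(-1.6577, 0.0381, 3.4349)
after S2 (essential): [0.4973 0.3868 0.1869; 0.4177 -0.2850 0.1405; 0.1496 -0.5185 0.0391]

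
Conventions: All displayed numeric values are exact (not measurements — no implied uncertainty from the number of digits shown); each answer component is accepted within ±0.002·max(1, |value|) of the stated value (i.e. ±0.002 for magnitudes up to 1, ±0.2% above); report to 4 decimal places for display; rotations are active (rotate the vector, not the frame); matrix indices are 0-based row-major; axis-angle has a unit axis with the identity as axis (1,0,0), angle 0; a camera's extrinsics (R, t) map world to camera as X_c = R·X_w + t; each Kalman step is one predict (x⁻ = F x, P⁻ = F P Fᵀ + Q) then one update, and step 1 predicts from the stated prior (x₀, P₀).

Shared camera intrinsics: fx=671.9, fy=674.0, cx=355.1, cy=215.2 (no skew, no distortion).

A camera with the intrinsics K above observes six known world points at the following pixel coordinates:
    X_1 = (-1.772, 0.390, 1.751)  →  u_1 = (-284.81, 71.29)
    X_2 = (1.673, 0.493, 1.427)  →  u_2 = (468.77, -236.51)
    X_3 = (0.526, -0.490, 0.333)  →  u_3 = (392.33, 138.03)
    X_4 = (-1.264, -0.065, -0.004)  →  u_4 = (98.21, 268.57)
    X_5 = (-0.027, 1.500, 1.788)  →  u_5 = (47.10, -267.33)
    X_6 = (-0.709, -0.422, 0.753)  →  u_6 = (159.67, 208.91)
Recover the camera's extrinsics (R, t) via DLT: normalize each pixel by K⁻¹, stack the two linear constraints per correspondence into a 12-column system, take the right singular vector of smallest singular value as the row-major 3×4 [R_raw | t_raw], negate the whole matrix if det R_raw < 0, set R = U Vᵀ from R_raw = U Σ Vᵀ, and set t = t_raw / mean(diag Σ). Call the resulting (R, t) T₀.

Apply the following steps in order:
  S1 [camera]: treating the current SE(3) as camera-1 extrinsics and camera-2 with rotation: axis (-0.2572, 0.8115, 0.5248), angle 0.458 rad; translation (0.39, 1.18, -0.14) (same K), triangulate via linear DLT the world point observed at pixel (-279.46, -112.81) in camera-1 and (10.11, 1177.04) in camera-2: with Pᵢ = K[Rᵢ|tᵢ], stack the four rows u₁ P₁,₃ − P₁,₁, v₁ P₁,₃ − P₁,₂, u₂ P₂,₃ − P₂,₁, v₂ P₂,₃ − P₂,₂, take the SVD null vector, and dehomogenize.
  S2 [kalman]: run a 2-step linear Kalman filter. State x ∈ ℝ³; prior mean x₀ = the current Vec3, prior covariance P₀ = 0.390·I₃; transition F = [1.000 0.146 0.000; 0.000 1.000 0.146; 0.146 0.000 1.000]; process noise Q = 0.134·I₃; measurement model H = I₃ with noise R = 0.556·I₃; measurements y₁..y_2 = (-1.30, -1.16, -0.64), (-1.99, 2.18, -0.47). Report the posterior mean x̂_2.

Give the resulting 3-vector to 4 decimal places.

result = (-1.6378, 1.1350, -0.0898)

source (pnp_recover): camera pose = R=[0.8500 -0.5162 -0.1049; -0.5067 -0.7470 -0.4305; 0.1439 0.4190 -0.8965], t=(-0.4600, -0.3800, 4.1299)
after S1 (triangulate): (-1.6759, 1.6916, 1.6650)
after S2 (kf_track): (-1.6378, 1.1350, -0.0898)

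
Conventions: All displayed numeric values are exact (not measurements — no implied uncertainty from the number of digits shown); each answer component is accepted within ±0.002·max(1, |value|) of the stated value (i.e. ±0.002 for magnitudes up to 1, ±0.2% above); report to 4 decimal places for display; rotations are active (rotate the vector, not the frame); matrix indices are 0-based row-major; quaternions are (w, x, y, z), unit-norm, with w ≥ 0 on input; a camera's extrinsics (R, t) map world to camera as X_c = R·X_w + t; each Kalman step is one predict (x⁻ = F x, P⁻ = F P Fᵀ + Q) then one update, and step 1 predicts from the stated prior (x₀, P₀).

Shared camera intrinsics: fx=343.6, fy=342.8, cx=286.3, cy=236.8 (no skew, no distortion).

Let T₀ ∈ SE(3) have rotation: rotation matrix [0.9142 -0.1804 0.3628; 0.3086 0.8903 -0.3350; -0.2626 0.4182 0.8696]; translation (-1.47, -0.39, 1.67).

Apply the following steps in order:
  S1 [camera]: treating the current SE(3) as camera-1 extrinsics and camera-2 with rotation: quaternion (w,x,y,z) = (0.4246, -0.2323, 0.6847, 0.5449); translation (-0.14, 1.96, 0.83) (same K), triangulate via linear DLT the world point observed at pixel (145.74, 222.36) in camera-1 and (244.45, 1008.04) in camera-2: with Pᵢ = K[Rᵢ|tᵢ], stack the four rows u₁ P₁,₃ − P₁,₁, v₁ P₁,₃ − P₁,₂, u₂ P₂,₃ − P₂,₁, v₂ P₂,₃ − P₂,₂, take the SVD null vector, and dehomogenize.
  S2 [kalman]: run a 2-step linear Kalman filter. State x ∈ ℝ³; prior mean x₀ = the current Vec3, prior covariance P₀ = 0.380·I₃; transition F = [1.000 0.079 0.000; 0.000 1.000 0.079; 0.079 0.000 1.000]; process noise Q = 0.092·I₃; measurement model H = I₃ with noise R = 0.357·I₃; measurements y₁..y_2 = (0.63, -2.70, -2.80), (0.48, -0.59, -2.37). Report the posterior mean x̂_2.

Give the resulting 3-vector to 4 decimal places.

after S1 (triangulate): (-0.3869, 0.9857, 1.5422)
after S2 (kf_track): (0.2124, -0.9341, -1.5906)

result = (0.2124, -0.9341, -1.5906)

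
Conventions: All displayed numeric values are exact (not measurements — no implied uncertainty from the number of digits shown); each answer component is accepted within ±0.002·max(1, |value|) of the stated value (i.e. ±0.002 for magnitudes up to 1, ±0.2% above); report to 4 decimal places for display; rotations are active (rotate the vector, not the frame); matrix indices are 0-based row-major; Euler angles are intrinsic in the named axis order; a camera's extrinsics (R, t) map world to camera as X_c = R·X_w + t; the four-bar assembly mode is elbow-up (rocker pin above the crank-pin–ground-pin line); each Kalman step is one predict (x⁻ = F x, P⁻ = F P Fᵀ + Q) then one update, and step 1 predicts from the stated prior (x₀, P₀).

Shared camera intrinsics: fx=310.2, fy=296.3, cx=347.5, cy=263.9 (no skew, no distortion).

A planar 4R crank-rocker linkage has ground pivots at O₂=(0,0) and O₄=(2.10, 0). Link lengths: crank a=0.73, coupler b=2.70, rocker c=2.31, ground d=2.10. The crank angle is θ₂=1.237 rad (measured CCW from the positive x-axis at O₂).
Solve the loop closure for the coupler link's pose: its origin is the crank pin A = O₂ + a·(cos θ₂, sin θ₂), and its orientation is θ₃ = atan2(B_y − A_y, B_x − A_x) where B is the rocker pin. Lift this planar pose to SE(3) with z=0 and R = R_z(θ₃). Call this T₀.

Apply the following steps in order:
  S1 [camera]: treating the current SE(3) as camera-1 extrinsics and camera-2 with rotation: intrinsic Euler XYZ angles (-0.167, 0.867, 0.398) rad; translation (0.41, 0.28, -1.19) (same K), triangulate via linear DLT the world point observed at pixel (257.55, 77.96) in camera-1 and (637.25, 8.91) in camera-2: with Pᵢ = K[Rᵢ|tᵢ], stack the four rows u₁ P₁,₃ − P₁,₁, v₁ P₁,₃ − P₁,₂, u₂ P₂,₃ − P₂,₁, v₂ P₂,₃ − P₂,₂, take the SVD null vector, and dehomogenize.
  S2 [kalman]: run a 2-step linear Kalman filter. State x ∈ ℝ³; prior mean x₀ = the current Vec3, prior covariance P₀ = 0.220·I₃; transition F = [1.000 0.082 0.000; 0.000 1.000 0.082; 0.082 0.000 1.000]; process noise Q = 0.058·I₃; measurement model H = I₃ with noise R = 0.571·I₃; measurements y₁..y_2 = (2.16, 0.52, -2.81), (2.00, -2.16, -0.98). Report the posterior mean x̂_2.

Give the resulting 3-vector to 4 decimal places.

result = (0.1508, -0.9027, -0.1201)

source (fourbar_fk): coupler pose = R=[0.8059 -0.5921 0.0000; 0.5921 0.8059 0.0000; 0.0000 0.0000 1.0000], t=(0.2392, 0.6897, 0.0000)
after S1 (triangulate): (-1.6931, -1.0168, 1.8042)
after S2 (kf_track): (0.1508, -0.9027, -0.1201)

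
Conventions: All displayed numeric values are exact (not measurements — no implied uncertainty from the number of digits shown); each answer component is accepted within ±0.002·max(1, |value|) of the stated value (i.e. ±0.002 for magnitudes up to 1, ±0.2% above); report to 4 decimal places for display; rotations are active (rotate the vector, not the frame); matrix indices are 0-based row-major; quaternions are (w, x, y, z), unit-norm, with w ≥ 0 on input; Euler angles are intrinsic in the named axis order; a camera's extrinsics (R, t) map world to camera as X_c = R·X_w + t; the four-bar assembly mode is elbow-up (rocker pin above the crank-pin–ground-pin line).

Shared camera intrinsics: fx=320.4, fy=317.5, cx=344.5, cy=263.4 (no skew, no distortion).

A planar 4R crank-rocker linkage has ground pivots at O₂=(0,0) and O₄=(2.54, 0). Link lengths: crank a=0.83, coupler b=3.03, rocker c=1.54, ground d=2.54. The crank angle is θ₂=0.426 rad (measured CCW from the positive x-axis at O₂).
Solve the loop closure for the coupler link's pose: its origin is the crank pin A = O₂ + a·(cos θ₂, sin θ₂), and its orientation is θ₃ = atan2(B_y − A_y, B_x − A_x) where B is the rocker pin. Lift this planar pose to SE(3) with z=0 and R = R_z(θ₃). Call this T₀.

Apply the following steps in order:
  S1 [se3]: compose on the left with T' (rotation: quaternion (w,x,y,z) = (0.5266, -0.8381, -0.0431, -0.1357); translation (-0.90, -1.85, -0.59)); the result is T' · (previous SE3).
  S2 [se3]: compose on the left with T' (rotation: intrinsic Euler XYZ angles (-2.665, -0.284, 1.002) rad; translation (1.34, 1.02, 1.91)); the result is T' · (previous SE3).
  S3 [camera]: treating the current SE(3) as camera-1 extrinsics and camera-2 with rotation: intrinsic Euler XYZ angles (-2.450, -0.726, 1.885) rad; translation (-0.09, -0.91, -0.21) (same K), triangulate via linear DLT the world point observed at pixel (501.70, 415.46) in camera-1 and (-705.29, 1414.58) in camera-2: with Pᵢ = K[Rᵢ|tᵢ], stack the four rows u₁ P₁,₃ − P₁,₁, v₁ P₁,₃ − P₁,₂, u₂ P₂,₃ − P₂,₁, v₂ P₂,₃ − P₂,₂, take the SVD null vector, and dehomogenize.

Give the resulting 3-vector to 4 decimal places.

source (fourbar_fk): coupler pose = R=[0.9765 -0.2155 0.0000; 0.2155 0.9765 0.0000; 0.0000 0.0000 1.0000], t=(0.7558, 0.3430, 0.0000)
after S1 (compose_se3): R=[0.9833 0.0034 0.1821; -0.1642 -0.4161 0.8944; 0.0788 -0.9093 -0.4086], t=(-0.1010, -2.0549, -0.6825)
after S2 (compose_se3): R=[0.6191 0.5930 -0.5148; -0.5370 -0.1585 -0.8285; -0.5730 0.7894 0.2203], t=(3.1410, 1.9941, 2.6214)
after S3 (triangulate): (-1.4983, 0.4416, 0.9583)

result = (-1.4983, 0.4416, 0.9583)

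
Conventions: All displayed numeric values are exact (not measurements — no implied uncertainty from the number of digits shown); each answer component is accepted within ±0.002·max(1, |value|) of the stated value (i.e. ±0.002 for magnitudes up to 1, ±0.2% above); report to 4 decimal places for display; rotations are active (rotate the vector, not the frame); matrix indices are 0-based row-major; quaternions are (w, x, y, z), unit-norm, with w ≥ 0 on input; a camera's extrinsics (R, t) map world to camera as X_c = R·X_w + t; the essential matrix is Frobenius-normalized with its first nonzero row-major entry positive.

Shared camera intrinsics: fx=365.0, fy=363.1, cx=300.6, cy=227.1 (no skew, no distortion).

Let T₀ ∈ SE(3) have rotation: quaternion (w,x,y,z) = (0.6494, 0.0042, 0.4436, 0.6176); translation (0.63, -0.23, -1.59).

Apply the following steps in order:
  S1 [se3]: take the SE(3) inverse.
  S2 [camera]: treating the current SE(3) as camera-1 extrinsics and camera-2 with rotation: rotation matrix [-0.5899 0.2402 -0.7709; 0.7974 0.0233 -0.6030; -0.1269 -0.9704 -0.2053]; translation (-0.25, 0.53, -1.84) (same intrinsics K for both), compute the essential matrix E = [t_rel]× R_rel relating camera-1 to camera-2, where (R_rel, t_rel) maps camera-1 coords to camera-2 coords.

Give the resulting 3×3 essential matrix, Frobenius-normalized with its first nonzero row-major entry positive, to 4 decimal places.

after S1 (invert_se3): R=[-0.1565 0.8059 -0.5710; -0.7985 0.2371 0.5534; 0.5814 0.5425 0.6064], t=(-0.6239, 1.4375, 0.7227)
after S2 (essential): [0.2727 0.5154 0.3680; 0.1832 0.0017 -0.3800; 0.3747 0.2088 -0.4033]

matrix = [0.2727 0.5154 0.3680; 0.1832 0.0017 -0.3800; 0.3747 0.2088 -0.4033]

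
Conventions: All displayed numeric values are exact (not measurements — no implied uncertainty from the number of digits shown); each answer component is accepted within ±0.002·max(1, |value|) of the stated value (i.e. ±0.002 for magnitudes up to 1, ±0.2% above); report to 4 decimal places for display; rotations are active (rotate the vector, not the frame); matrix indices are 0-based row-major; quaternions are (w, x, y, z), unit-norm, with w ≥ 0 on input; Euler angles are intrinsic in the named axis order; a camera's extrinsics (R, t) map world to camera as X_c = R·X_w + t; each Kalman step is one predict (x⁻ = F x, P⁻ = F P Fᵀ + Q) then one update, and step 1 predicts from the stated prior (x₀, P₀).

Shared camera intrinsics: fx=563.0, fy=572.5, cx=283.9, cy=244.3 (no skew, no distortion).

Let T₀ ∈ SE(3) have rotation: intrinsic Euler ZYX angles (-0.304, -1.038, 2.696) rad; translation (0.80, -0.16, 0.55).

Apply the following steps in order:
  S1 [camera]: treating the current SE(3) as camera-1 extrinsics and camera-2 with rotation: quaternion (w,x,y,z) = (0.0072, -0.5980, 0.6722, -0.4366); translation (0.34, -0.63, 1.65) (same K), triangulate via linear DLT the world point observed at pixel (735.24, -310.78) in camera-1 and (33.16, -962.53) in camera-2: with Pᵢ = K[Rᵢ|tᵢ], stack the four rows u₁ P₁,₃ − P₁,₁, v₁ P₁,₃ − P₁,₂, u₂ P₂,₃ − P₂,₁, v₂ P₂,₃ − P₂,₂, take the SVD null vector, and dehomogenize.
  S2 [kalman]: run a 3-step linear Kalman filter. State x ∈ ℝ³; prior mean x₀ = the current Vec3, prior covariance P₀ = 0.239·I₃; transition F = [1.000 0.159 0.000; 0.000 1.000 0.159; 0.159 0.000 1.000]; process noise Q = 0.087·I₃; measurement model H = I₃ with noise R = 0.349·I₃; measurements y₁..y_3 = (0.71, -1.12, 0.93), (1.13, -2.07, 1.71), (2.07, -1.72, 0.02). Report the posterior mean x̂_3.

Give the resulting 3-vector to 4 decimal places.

result = (1.3847, -1.0271, 0.9086)

after S1 (triangulate): (1.8873, 1.1431, 0.9630)
after S2 (kf_track): (1.3847, -1.0271, 0.9086)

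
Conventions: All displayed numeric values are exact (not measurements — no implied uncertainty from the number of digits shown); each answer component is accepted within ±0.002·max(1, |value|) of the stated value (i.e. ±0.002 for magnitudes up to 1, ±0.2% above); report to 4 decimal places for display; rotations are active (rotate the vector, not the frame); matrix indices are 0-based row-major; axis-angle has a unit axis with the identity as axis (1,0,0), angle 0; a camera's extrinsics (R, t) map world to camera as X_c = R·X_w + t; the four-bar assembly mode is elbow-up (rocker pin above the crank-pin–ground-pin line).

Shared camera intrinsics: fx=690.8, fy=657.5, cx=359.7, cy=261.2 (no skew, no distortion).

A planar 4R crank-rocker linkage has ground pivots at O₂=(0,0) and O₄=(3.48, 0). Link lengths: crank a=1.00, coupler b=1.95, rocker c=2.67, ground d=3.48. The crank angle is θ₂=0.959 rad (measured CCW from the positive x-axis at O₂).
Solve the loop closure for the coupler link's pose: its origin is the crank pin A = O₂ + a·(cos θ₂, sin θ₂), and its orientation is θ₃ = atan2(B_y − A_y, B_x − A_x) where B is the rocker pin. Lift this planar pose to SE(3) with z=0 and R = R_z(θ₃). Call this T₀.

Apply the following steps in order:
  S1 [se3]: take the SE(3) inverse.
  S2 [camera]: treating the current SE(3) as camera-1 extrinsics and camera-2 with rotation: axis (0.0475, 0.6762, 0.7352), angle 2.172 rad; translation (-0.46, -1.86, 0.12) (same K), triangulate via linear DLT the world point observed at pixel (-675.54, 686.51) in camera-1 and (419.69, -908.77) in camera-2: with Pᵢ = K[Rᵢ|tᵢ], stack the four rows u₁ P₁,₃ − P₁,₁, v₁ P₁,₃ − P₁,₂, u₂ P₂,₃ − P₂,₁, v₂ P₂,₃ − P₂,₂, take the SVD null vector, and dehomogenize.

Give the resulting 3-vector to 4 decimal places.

source (fourbar_fk): coupler pose = R=[0.7092 -0.7050 0.0000; 0.7050 0.7092 0.0000; 0.0000 0.0000 1.0000], t=(0.5743, 0.8186, 0.0000)
after S1 (invert_se3): R=[0.7092 0.7050 0.0000; -0.7050 0.7092 0.0000; 0.0000 0.0000 1.0000], t=(-0.9844, -0.1757, 0.0000)
after S2 (triangulate): (-0.5378, 0.3810, 0.7322)

result = (-0.5378, 0.3810, 0.7322)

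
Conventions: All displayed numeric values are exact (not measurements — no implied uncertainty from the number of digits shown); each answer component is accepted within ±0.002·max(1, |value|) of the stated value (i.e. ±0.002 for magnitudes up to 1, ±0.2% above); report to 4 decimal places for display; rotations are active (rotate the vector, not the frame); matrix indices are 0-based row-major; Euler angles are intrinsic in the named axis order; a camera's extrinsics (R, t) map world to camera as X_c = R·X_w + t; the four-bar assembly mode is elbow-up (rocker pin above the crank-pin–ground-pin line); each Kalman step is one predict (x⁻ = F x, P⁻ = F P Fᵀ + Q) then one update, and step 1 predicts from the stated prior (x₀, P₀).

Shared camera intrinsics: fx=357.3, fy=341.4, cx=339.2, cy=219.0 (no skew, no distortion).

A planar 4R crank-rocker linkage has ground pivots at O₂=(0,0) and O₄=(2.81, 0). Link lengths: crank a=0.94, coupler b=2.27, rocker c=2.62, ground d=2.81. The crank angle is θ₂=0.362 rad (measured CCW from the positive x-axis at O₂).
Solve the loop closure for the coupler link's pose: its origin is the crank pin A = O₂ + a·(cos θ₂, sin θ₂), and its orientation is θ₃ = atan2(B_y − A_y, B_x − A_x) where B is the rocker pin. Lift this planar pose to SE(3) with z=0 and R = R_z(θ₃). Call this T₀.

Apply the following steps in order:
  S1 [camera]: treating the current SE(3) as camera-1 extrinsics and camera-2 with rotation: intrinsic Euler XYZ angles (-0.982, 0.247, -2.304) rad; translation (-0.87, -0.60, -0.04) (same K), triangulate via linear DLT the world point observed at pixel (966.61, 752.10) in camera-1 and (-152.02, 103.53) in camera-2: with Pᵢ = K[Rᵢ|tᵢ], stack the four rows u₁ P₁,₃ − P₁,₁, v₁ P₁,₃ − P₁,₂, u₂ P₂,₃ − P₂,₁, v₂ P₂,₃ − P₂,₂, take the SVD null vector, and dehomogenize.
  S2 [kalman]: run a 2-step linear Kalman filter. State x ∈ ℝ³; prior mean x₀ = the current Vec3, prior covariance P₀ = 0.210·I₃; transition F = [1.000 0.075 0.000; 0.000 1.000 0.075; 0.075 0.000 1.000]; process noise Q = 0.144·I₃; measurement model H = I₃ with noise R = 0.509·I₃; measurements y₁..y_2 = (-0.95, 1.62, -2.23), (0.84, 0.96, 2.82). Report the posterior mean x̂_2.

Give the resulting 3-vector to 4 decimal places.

source (fourbar_fk): coupler pose = R=[0.4007 -0.9162 0.0000; 0.9162 0.4007 0.0000; 0.0000 0.0000 1.0000], t=(0.8791, 0.3329, 0.0000)
after S1 (triangulate): (0.7469, 0.0252, 0.6579)
after S2 (kf_track): (0.4475, 0.8194, 0.8810)

result = (0.4475, 0.8194, 0.8810)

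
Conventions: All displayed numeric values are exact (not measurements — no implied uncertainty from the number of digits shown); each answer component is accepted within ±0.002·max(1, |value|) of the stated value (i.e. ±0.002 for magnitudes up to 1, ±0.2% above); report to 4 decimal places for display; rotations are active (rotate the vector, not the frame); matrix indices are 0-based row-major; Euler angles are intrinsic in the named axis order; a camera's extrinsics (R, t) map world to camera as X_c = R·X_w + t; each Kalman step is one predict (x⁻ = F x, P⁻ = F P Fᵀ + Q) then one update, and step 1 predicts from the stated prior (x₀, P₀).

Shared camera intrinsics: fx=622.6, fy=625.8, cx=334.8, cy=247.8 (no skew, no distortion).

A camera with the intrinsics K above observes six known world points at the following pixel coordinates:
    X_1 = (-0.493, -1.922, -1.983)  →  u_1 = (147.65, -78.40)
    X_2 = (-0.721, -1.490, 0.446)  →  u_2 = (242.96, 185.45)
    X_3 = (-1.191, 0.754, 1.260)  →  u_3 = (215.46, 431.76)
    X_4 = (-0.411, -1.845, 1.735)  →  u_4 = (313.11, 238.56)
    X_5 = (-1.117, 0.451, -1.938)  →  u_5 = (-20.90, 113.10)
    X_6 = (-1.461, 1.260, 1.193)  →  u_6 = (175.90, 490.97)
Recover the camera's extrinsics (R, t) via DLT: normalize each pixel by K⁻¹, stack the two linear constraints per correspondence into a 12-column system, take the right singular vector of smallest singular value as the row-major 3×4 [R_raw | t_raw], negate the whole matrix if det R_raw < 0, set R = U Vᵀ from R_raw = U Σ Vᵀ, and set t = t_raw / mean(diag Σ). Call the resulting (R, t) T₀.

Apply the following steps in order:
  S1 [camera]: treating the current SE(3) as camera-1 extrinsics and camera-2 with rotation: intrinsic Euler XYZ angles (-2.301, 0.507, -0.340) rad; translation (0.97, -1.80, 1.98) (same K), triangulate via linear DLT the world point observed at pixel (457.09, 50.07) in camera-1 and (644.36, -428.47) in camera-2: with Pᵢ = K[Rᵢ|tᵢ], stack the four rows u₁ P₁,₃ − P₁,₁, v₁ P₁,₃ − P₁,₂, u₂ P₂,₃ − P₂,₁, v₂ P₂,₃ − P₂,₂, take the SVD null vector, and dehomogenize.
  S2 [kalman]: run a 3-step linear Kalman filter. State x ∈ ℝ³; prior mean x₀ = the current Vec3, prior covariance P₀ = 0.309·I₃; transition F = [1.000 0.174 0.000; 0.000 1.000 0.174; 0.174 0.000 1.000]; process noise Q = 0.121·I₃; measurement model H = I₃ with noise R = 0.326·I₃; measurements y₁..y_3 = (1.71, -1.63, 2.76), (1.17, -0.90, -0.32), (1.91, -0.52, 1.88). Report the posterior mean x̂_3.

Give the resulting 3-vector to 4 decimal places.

result = (1.5758, -0.5299, 1.2696)

source (pnp_recover): camera pose = R=[0.9490 0.0398 0.3129; -0.2482 0.7061 0.6631; -0.1945 -0.7070 0.6800], t=(-0.3402, -0.0598, 4.9013)
after S1 (triangulate): (1.4743, 0.7284, -1.5761)
after S2 (kf_track): (1.5758, -0.5299, 1.2696)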